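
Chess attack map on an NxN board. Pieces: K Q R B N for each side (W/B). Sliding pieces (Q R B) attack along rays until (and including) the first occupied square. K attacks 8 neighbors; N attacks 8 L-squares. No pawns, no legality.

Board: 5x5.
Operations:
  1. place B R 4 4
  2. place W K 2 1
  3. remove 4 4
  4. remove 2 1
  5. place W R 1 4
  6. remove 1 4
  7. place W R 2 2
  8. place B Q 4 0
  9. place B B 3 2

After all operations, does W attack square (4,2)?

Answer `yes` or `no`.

Answer: no

Derivation:
Op 1: place BR@(4,4)
Op 2: place WK@(2,1)
Op 3: remove (4,4)
Op 4: remove (2,1)
Op 5: place WR@(1,4)
Op 6: remove (1,4)
Op 7: place WR@(2,2)
Op 8: place BQ@(4,0)
Op 9: place BB@(3,2)
Per-piece attacks for W:
  WR@(2,2): attacks (2,3) (2,4) (2,1) (2,0) (3,2) (1,2) (0,2) [ray(1,0) blocked at (3,2)]
W attacks (4,2): no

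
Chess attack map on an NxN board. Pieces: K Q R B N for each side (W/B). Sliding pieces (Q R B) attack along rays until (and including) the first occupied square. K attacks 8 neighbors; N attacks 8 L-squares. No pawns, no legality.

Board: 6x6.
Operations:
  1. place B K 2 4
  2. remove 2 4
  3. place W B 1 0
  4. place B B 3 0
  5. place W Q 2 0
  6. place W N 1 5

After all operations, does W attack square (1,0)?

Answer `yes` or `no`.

Answer: yes

Derivation:
Op 1: place BK@(2,4)
Op 2: remove (2,4)
Op 3: place WB@(1,0)
Op 4: place BB@(3,0)
Op 5: place WQ@(2,0)
Op 6: place WN@(1,5)
Per-piece attacks for W:
  WB@(1,0): attacks (2,1) (3,2) (4,3) (5,4) (0,1)
  WN@(1,5): attacks (2,3) (3,4) (0,3)
  WQ@(2,0): attacks (2,1) (2,2) (2,3) (2,4) (2,5) (3,0) (1,0) (3,1) (4,2) (5,3) (1,1) (0,2) [ray(1,0) blocked at (3,0); ray(-1,0) blocked at (1,0)]
W attacks (1,0): yes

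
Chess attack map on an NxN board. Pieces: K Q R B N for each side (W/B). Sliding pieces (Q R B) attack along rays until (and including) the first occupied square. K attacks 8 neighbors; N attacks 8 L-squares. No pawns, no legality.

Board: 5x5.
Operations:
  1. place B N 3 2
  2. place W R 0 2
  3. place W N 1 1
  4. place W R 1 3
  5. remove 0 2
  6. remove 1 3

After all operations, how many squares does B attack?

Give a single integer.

Answer: 6

Derivation:
Op 1: place BN@(3,2)
Op 2: place WR@(0,2)
Op 3: place WN@(1,1)
Op 4: place WR@(1,3)
Op 5: remove (0,2)
Op 6: remove (1,3)
Per-piece attacks for B:
  BN@(3,2): attacks (4,4) (2,4) (1,3) (4,0) (2,0) (1,1)
Union (6 distinct): (1,1) (1,3) (2,0) (2,4) (4,0) (4,4)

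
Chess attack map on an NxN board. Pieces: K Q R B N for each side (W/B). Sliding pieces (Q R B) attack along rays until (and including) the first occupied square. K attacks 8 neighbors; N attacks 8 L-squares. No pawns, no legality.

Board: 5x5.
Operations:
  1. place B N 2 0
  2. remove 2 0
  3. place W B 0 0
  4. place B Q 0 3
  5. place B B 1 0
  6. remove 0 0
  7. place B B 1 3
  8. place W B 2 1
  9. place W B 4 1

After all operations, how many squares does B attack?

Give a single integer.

Op 1: place BN@(2,0)
Op 2: remove (2,0)
Op 3: place WB@(0,0)
Op 4: place BQ@(0,3)
Op 5: place BB@(1,0)
Op 6: remove (0,0)
Op 7: place BB@(1,3)
Op 8: place WB@(2,1)
Op 9: place WB@(4,1)
Per-piece attacks for B:
  BQ@(0,3): attacks (0,4) (0,2) (0,1) (0,0) (1,3) (1,4) (1,2) (2,1) [ray(1,0) blocked at (1,3); ray(1,-1) blocked at (2,1)]
  BB@(1,0): attacks (2,1) (0,1) [ray(1,1) blocked at (2,1)]
  BB@(1,3): attacks (2,4) (2,2) (3,1) (4,0) (0,4) (0,2)
Union (12 distinct): (0,0) (0,1) (0,2) (0,4) (1,2) (1,3) (1,4) (2,1) (2,2) (2,4) (3,1) (4,0)

Answer: 12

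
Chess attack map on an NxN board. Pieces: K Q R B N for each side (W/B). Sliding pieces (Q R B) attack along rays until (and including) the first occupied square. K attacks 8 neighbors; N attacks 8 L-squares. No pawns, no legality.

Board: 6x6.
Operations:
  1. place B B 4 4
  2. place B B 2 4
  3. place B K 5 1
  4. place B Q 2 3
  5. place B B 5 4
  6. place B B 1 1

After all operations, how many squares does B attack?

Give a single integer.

Answer: 30

Derivation:
Op 1: place BB@(4,4)
Op 2: place BB@(2,4)
Op 3: place BK@(5,1)
Op 4: place BQ@(2,3)
Op 5: place BB@(5,4)
Op 6: place BB@(1,1)
Per-piece attacks for B:
  BB@(1,1): attacks (2,2) (3,3) (4,4) (2,0) (0,2) (0,0) [ray(1,1) blocked at (4,4)]
  BQ@(2,3): attacks (2,4) (2,2) (2,1) (2,0) (3,3) (4,3) (5,3) (1,3) (0,3) (3,4) (4,5) (3,2) (4,1) (5,0) (1,4) (0,5) (1,2) (0,1) [ray(0,1) blocked at (2,4)]
  BB@(2,4): attacks (3,5) (3,3) (4,2) (5,1) (1,5) (1,3) (0,2) [ray(1,-1) blocked at (5,1)]
  BB@(4,4): attacks (5,5) (5,3) (3,5) (3,3) (2,2) (1,1) [ray(-1,-1) blocked at (1,1)]
  BK@(5,1): attacks (5,2) (5,0) (4,1) (4,2) (4,0)
  BB@(5,4): attacks (4,5) (4,3) (3,2) (2,1) (1,0)
Union (30 distinct): (0,0) (0,1) (0,2) (0,3) (0,5) (1,0) (1,1) (1,2) (1,3) (1,4) (1,5) (2,0) (2,1) (2,2) (2,4) (3,2) (3,3) (3,4) (3,5) (4,0) (4,1) (4,2) (4,3) (4,4) (4,5) (5,0) (5,1) (5,2) (5,3) (5,5)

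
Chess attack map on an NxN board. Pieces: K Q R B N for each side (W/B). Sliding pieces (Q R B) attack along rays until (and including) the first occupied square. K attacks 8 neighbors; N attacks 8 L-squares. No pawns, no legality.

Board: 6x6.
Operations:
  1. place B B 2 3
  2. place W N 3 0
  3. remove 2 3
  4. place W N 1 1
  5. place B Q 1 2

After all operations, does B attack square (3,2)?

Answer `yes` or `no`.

Op 1: place BB@(2,3)
Op 2: place WN@(3,0)
Op 3: remove (2,3)
Op 4: place WN@(1,1)
Op 5: place BQ@(1,2)
Per-piece attacks for B:
  BQ@(1,2): attacks (1,3) (1,4) (1,5) (1,1) (2,2) (3,2) (4,2) (5,2) (0,2) (2,3) (3,4) (4,5) (2,1) (3,0) (0,3) (0,1) [ray(0,-1) blocked at (1,1); ray(1,-1) blocked at (3,0)]
B attacks (3,2): yes

Answer: yes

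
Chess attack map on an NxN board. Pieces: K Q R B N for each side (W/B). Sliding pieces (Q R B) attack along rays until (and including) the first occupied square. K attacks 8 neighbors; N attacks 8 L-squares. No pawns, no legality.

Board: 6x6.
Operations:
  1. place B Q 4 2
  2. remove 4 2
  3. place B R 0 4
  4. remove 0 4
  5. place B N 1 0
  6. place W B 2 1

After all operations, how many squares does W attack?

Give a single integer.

Answer: 7

Derivation:
Op 1: place BQ@(4,2)
Op 2: remove (4,2)
Op 3: place BR@(0,4)
Op 4: remove (0,4)
Op 5: place BN@(1,0)
Op 6: place WB@(2,1)
Per-piece attacks for W:
  WB@(2,1): attacks (3,2) (4,3) (5,4) (3,0) (1,2) (0,3) (1,0) [ray(-1,-1) blocked at (1,0)]
Union (7 distinct): (0,3) (1,0) (1,2) (3,0) (3,2) (4,3) (5,4)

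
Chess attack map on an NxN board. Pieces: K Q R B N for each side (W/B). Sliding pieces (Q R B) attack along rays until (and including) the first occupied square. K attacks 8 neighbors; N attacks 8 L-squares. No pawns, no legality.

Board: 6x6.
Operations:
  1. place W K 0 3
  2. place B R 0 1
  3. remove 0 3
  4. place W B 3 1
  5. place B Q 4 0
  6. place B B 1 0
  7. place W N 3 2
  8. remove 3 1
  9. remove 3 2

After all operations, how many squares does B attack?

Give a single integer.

Answer: 23

Derivation:
Op 1: place WK@(0,3)
Op 2: place BR@(0,1)
Op 3: remove (0,3)
Op 4: place WB@(3,1)
Op 5: place BQ@(4,0)
Op 6: place BB@(1,0)
Op 7: place WN@(3,2)
Op 8: remove (3,1)
Op 9: remove (3,2)
Per-piece attacks for B:
  BR@(0,1): attacks (0,2) (0,3) (0,4) (0,5) (0,0) (1,1) (2,1) (3,1) (4,1) (5,1)
  BB@(1,0): attacks (2,1) (3,2) (4,3) (5,4) (0,1) [ray(-1,1) blocked at (0,1)]
  BQ@(4,0): attacks (4,1) (4,2) (4,3) (4,4) (4,5) (5,0) (3,0) (2,0) (1,0) (5,1) (3,1) (2,2) (1,3) (0,4) [ray(-1,0) blocked at (1,0)]
Union (23 distinct): (0,0) (0,1) (0,2) (0,3) (0,4) (0,5) (1,0) (1,1) (1,3) (2,0) (2,1) (2,2) (3,0) (3,1) (3,2) (4,1) (4,2) (4,3) (4,4) (4,5) (5,0) (5,1) (5,4)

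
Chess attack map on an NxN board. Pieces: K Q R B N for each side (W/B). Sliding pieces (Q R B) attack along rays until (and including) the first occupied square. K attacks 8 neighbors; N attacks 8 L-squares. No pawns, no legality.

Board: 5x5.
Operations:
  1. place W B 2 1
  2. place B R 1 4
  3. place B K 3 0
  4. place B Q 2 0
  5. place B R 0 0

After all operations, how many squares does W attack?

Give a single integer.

Op 1: place WB@(2,1)
Op 2: place BR@(1,4)
Op 3: place BK@(3,0)
Op 4: place BQ@(2,0)
Op 5: place BR@(0,0)
Per-piece attacks for W:
  WB@(2,1): attacks (3,2) (4,3) (3,0) (1,2) (0,3) (1,0) [ray(1,-1) blocked at (3,0)]
Union (6 distinct): (0,3) (1,0) (1,2) (3,0) (3,2) (4,3)

Answer: 6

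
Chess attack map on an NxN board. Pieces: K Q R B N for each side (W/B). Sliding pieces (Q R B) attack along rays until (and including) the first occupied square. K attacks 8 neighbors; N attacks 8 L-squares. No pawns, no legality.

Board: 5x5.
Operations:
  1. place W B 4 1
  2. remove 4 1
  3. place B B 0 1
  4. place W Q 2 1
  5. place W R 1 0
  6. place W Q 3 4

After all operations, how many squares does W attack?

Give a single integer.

Answer: 21

Derivation:
Op 1: place WB@(4,1)
Op 2: remove (4,1)
Op 3: place BB@(0,1)
Op 4: place WQ@(2,1)
Op 5: place WR@(1,0)
Op 6: place WQ@(3,4)
Per-piece attacks for W:
  WR@(1,0): attacks (1,1) (1,2) (1,3) (1,4) (2,0) (3,0) (4,0) (0,0)
  WQ@(2,1): attacks (2,2) (2,3) (2,4) (2,0) (3,1) (4,1) (1,1) (0,1) (3,2) (4,3) (3,0) (1,2) (0,3) (1,0) [ray(-1,0) blocked at (0,1); ray(-1,-1) blocked at (1,0)]
  WQ@(3,4): attacks (3,3) (3,2) (3,1) (3,0) (4,4) (2,4) (1,4) (0,4) (4,3) (2,3) (1,2) (0,1) [ray(-1,-1) blocked at (0,1)]
Union (21 distinct): (0,0) (0,1) (0,3) (0,4) (1,0) (1,1) (1,2) (1,3) (1,4) (2,0) (2,2) (2,3) (2,4) (3,0) (3,1) (3,2) (3,3) (4,0) (4,1) (4,3) (4,4)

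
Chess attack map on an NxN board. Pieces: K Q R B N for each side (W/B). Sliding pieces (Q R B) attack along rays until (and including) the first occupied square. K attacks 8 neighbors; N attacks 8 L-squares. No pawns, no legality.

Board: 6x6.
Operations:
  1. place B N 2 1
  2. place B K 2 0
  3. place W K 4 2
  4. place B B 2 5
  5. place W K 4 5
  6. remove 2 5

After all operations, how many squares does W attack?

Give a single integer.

Answer: 13

Derivation:
Op 1: place BN@(2,1)
Op 2: place BK@(2,0)
Op 3: place WK@(4,2)
Op 4: place BB@(2,5)
Op 5: place WK@(4,5)
Op 6: remove (2,5)
Per-piece attacks for W:
  WK@(4,2): attacks (4,3) (4,1) (5,2) (3,2) (5,3) (5,1) (3,3) (3,1)
  WK@(4,5): attacks (4,4) (5,5) (3,5) (5,4) (3,4)
Union (13 distinct): (3,1) (3,2) (3,3) (3,4) (3,5) (4,1) (4,3) (4,4) (5,1) (5,2) (5,3) (5,4) (5,5)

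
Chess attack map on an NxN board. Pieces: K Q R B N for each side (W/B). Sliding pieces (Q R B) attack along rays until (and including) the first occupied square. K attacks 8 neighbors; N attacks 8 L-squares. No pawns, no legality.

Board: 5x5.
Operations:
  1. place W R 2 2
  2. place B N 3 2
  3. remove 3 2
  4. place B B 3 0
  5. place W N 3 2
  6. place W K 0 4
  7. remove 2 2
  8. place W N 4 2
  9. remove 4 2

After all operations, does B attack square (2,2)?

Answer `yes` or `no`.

Op 1: place WR@(2,2)
Op 2: place BN@(3,2)
Op 3: remove (3,2)
Op 4: place BB@(3,0)
Op 5: place WN@(3,2)
Op 6: place WK@(0,4)
Op 7: remove (2,2)
Op 8: place WN@(4,2)
Op 9: remove (4,2)
Per-piece attacks for B:
  BB@(3,0): attacks (4,1) (2,1) (1,2) (0,3)
B attacks (2,2): no

Answer: no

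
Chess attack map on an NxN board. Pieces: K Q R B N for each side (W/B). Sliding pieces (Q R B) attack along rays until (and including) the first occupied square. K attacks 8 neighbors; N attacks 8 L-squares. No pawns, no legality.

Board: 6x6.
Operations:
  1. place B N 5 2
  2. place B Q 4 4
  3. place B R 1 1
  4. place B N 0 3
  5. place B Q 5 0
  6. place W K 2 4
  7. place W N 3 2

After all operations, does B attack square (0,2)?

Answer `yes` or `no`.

Answer: no

Derivation:
Op 1: place BN@(5,2)
Op 2: place BQ@(4,4)
Op 3: place BR@(1,1)
Op 4: place BN@(0,3)
Op 5: place BQ@(5,0)
Op 6: place WK@(2,4)
Op 7: place WN@(3,2)
Per-piece attacks for B:
  BN@(0,3): attacks (1,5) (2,4) (1,1) (2,2)
  BR@(1,1): attacks (1,2) (1,3) (1,4) (1,5) (1,0) (2,1) (3,1) (4,1) (5,1) (0,1)
  BQ@(4,4): attacks (4,5) (4,3) (4,2) (4,1) (4,0) (5,4) (3,4) (2,4) (5,5) (5,3) (3,5) (3,3) (2,2) (1,1) [ray(-1,0) blocked at (2,4); ray(-1,-1) blocked at (1,1)]
  BQ@(5,0): attacks (5,1) (5,2) (4,0) (3,0) (2,0) (1,0) (0,0) (4,1) (3,2) [ray(0,1) blocked at (5,2); ray(-1,1) blocked at (3,2)]
  BN@(5,2): attacks (4,4) (3,3) (4,0) (3,1)
B attacks (0,2): no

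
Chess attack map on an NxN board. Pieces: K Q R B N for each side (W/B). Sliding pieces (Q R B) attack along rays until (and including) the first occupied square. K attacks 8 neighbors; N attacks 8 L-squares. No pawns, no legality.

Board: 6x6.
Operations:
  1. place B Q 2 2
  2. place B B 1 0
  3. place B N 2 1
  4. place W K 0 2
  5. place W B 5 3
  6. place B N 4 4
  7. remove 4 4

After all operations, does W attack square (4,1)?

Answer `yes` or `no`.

Answer: no

Derivation:
Op 1: place BQ@(2,2)
Op 2: place BB@(1,0)
Op 3: place BN@(2,1)
Op 4: place WK@(0,2)
Op 5: place WB@(5,3)
Op 6: place BN@(4,4)
Op 7: remove (4,4)
Per-piece attacks for W:
  WK@(0,2): attacks (0,3) (0,1) (1,2) (1,3) (1,1)
  WB@(5,3): attacks (4,4) (3,5) (4,2) (3,1) (2,0)
W attacks (4,1): no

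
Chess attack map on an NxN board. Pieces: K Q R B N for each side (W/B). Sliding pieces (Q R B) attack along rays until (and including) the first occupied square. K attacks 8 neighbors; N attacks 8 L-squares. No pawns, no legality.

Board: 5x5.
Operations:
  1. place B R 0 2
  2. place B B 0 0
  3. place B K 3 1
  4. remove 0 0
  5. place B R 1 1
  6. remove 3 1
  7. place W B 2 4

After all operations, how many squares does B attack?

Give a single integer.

Op 1: place BR@(0,2)
Op 2: place BB@(0,0)
Op 3: place BK@(3,1)
Op 4: remove (0,0)
Op 5: place BR@(1,1)
Op 6: remove (3,1)
Op 7: place WB@(2,4)
Per-piece attacks for B:
  BR@(0,2): attacks (0,3) (0,4) (0,1) (0,0) (1,2) (2,2) (3,2) (4,2)
  BR@(1,1): attacks (1,2) (1,3) (1,4) (1,0) (2,1) (3,1) (4,1) (0,1)
Union (14 distinct): (0,0) (0,1) (0,3) (0,4) (1,0) (1,2) (1,3) (1,4) (2,1) (2,2) (3,1) (3,2) (4,1) (4,2)

Answer: 14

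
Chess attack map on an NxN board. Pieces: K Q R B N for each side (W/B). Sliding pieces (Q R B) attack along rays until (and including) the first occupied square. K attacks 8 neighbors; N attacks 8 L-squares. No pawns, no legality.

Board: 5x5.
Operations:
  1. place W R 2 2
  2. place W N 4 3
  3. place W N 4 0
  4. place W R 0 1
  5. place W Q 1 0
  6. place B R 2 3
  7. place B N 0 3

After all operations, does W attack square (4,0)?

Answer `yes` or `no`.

Answer: yes

Derivation:
Op 1: place WR@(2,2)
Op 2: place WN@(4,3)
Op 3: place WN@(4,0)
Op 4: place WR@(0,1)
Op 5: place WQ@(1,0)
Op 6: place BR@(2,3)
Op 7: place BN@(0,3)
Per-piece attacks for W:
  WR@(0,1): attacks (0,2) (0,3) (0,0) (1,1) (2,1) (3,1) (4,1) [ray(0,1) blocked at (0,3)]
  WQ@(1,0): attacks (1,1) (1,2) (1,3) (1,4) (2,0) (3,0) (4,0) (0,0) (2,1) (3,2) (4,3) (0,1) [ray(1,0) blocked at (4,0); ray(1,1) blocked at (4,3); ray(-1,1) blocked at (0,1)]
  WR@(2,2): attacks (2,3) (2,1) (2,0) (3,2) (4,2) (1,2) (0,2) [ray(0,1) blocked at (2,3)]
  WN@(4,0): attacks (3,2) (2,1)
  WN@(4,3): attacks (2,4) (3,1) (2,2)
W attacks (4,0): yes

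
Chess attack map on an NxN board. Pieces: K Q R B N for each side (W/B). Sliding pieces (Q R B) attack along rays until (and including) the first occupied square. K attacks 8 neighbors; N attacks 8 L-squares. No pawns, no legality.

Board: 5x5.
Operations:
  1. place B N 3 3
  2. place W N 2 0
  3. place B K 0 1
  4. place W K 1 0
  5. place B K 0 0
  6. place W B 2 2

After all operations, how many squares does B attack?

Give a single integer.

Answer: 9

Derivation:
Op 1: place BN@(3,3)
Op 2: place WN@(2,0)
Op 3: place BK@(0,1)
Op 4: place WK@(1,0)
Op 5: place BK@(0,0)
Op 6: place WB@(2,2)
Per-piece attacks for B:
  BK@(0,0): attacks (0,1) (1,0) (1,1)
  BK@(0,1): attacks (0,2) (0,0) (1,1) (1,2) (1,0)
  BN@(3,3): attacks (1,4) (4,1) (2,1) (1,2)
Union (9 distinct): (0,0) (0,1) (0,2) (1,0) (1,1) (1,2) (1,4) (2,1) (4,1)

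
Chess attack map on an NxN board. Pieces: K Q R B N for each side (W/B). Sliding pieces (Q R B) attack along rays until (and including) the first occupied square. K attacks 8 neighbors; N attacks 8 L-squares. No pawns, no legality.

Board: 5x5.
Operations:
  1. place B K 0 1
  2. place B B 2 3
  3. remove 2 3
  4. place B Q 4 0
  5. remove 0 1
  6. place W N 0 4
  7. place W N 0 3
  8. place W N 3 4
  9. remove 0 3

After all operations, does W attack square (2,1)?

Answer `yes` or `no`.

Answer: no

Derivation:
Op 1: place BK@(0,1)
Op 2: place BB@(2,3)
Op 3: remove (2,3)
Op 4: place BQ@(4,0)
Op 5: remove (0,1)
Op 6: place WN@(0,4)
Op 7: place WN@(0,3)
Op 8: place WN@(3,4)
Op 9: remove (0,3)
Per-piece attacks for W:
  WN@(0,4): attacks (1,2) (2,3)
  WN@(3,4): attacks (4,2) (2,2) (1,3)
W attacks (2,1): no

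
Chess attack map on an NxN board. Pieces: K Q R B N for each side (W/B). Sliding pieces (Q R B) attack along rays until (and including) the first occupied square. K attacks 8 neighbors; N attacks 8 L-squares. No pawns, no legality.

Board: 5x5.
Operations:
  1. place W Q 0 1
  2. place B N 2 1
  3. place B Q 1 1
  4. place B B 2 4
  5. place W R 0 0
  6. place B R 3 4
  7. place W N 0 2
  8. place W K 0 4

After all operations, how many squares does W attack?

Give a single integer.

Answer: 15

Derivation:
Op 1: place WQ@(0,1)
Op 2: place BN@(2,1)
Op 3: place BQ@(1,1)
Op 4: place BB@(2,4)
Op 5: place WR@(0,0)
Op 6: place BR@(3,4)
Op 7: place WN@(0,2)
Op 8: place WK@(0,4)
Per-piece attacks for W:
  WR@(0,0): attacks (0,1) (1,0) (2,0) (3,0) (4,0) [ray(0,1) blocked at (0,1)]
  WQ@(0,1): attacks (0,2) (0,0) (1,1) (1,2) (2,3) (3,4) (1,0) [ray(0,1) blocked at (0,2); ray(0,-1) blocked at (0,0); ray(1,0) blocked at (1,1); ray(1,1) blocked at (3,4)]
  WN@(0,2): attacks (1,4) (2,3) (1,0) (2,1)
  WK@(0,4): attacks (0,3) (1,4) (1,3)
Union (15 distinct): (0,0) (0,1) (0,2) (0,3) (1,0) (1,1) (1,2) (1,3) (1,4) (2,0) (2,1) (2,3) (3,0) (3,4) (4,0)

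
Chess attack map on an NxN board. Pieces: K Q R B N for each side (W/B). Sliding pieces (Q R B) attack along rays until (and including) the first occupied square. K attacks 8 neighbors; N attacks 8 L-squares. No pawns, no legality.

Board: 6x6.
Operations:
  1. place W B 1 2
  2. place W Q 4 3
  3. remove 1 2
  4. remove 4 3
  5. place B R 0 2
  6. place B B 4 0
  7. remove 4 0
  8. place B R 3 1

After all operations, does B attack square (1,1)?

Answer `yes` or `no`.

Answer: yes

Derivation:
Op 1: place WB@(1,2)
Op 2: place WQ@(4,3)
Op 3: remove (1,2)
Op 4: remove (4,3)
Op 5: place BR@(0,2)
Op 6: place BB@(4,0)
Op 7: remove (4,0)
Op 8: place BR@(3,1)
Per-piece attacks for B:
  BR@(0,2): attacks (0,3) (0,4) (0,5) (0,1) (0,0) (1,2) (2,2) (3,2) (4,2) (5,2)
  BR@(3,1): attacks (3,2) (3,3) (3,4) (3,5) (3,0) (4,1) (5,1) (2,1) (1,1) (0,1)
B attacks (1,1): yes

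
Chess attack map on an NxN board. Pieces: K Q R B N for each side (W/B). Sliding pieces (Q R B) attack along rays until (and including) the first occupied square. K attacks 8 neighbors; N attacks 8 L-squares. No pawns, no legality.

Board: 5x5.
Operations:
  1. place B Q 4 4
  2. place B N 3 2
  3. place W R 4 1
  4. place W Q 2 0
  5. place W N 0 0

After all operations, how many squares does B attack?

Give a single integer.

Op 1: place BQ@(4,4)
Op 2: place BN@(3,2)
Op 3: place WR@(4,1)
Op 4: place WQ@(2,0)
Op 5: place WN@(0,0)
Per-piece attacks for B:
  BN@(3,2): attacks (4,4) (2,4) (1,3) (4,0) (2,0) (1,1)
  BQ@(4,4): attacks (4,3) (4,2) (4,1) (3,4) (2,4) (1,4) (0,4) (3,3) (2,2) (1,1) (0,0) [ray(0,-1) blocked at (4,1); ray(-1,-1) blocked at (0,0)]
Union (15 distinct): (0,0) (0,4) (1,1) (1,3) (1,4) (2,0) (2,2) (2,4) (3,3) (3,4) (4,0) (4,1) (4,2) (4,3) (4,4)

Answer: 15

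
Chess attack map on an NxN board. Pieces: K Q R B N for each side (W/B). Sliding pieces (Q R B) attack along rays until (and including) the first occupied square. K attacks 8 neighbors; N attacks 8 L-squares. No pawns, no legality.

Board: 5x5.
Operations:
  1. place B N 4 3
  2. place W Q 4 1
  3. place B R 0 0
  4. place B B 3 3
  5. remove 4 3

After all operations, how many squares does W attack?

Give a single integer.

Op 1: place BN@(4,3)
Op 2: place WQ@(4,1)
Op 3: place BR@(0,0)
Op 4: place BB@(3,3)
Op 5: remove (4,3)
Per-piece attacks for W:
  WQ@(4,1): attacks (4,2) (4,3) (4,4) (4,0) (3,1) (2,1) (1,1) (0,1) (3,2) (2,3) (1,4) (3,0)
Union (12 distinct): (0,1) (1,1) (1,4) (2,1) (2,3) (3,0) (3,1) (3,2) (4,0) (4,2) (4,3) (4,4)

Answer: 12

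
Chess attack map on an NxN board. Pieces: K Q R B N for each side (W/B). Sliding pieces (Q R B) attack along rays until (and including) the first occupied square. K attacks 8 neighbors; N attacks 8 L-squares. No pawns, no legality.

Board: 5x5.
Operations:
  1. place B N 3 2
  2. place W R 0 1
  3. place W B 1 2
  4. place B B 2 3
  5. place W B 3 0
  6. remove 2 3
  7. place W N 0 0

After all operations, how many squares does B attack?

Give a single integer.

Answer: 6

Derivation:
Op 1: place BN@(3,2)
Op 2: place WR@(0,1)
Op 3: place WB@(1,2)
Op 4: place BB@(2,3)
Op 5: place WB@(3,0)
Op 6: remove (2,3)
Op 7: place WN@(0,0)
Per-piece attacks for B:
  BN@(3,2): attacks (4,4) (2,4) (1,3) (4,0) (2,0) (1,1)
Union (6 distinct): (1,1) (1,3) (2,0) (2,4) (4,0) (4,4)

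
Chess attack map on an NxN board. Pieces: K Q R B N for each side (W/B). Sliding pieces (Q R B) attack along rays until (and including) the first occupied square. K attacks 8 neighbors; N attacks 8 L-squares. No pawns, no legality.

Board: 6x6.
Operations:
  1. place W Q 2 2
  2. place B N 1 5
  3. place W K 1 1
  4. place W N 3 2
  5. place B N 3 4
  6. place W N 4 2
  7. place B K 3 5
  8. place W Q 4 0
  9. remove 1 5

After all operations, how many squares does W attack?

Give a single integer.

Answer: 28

Derivation:
Op 1: place WQ@(2,2)
Op 2: place BN@(1,5)
Op 3: place WK@(1,1)
Op 4: place WN@(3,2)
Op 5: place BN@(3,4)
Op 6: place WN@(4,2)
Op 7: place BK@(3,5)
Op 8: place WQ@(4,0)
Op 9: remove (1,5)
Per-piece attacks for W:
  WK@(1,1): attacks (1,2) (1,0) (2,1) (0,1) (2,2) (2,0) (0,2) (0,0)
  WQ@(2,2): attacks (2,3) (2,4) (2,5) (2,1) (2,0) (3,2) (1,2) (0,2) (3,3) (4,4) (5,5) (3,1) (4,0) (1,3) (0,4) (1,1) [ray(1,0) blocked at (3,2); ray(1,-1) blocked at (4,0); ray(-1,-1) blocked at (1,1)]
  WN@(3,2): attacks (4,4) (5,3) (2,4) (1,3) (4,0) (5,1) (2,0) (1,1)
  WQ@(4,0): attacks (4,1) (4,2) (5,0) (3,0) (2,0) (1,0) (0,0) (5,1) (3,1) (2,2) [ray(0,1) blocked at (4,2); ray(-1,1) blocked at (2,2)]
  WN@(4,2): attacks (5,4) (3,4) (2,3) (5,0) (3,0) (2,1)
Union (28 distinct): (0,0) (0,1) (0,2) (0,4) (1,0) (1,1) (1,2) (1,3) (2,0) (2,1) (2,2) (2,3) (2,4) (2,5) (3,0) (3,1) (3,2) (3,3) (3,4) (4,0) (4,1) (4,2) (4,4) (5,0) (5,1) (5,3) (5,4) (5,5)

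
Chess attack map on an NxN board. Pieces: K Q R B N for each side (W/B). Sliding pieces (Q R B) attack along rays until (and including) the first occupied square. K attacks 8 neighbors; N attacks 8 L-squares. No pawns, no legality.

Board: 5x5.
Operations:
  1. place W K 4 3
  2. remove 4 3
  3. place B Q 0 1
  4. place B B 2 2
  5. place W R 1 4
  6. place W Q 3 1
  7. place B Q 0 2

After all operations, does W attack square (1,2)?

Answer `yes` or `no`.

Answer: yes

Derivation:
Op 1: place WK@(4,3)
Op 2: remove (4,3)
Op 3: place BQ@(0,1)
Op 4: place BB@(2,2)
Op 5: place WR@(1,4)
Op 6: place WQ@(3,1)
Op 7: place BQ@(0,2)
Per-piece attacks for W:
  WR@(1,4): attacks (1,3) (1,2) (1,1) (1,0) (2,4) (3,4) (4,4) (0,4)
  WQ@(3,1): attacks (3,2) (3,3) (3,4) (3,0) (4,1) (2,1) (1,1) (0,1) (4,2) (4,0) (2,2) (2,0) [ray(-1,0) blocked at (0,1); ray(-1,1) blocked at (2,2)]
W attacks (1,2): yes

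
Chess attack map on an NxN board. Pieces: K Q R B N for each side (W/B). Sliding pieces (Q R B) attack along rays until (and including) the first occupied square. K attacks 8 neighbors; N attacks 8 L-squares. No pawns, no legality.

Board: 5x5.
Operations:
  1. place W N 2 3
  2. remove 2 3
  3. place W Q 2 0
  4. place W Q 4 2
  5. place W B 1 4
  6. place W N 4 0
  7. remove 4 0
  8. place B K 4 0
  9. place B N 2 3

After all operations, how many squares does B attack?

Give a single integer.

Op 1: place WN@(2,3)
Op 2: remove (2,3)
Op 3: place WQ@(2,0)
Op 4: place WQ@(4,2)
Op 5: place WB@(1,4)
Op 6: place WN@(4,0)
Op 7: remove (4,0)
Op 8: place BK@(4,0)
Op 9: place BN@(2,3)
Per-piece attacks for B:
  BN@(2,3): attacks (4,4) (0,4) (3,1) (4,2) (1,1) (0,2)
  BK@(4,0): attacks (4,1) (3,0) (3,1)
Union (8 distinct): (0,2) (0,4) (1,1) (3,0) (3,1) (4,1) (4,2) (4,4)

Answer: 8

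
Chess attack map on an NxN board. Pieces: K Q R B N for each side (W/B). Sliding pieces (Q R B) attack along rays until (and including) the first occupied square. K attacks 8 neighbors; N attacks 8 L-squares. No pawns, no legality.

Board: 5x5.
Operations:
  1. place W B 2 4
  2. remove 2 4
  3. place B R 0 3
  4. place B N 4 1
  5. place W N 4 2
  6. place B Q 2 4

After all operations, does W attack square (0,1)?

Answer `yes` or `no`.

Answer: no

Derivation:
Op 1: place WB@(2,4)
Op 2: remove (2,4)
Op 3: place BR@(0,3)
Op 4: place BN@(4,1)
Op 5: place WN@(4,2)
Op 6: place BQ@(2,4)
Per-piece attacks for W:
  WN@(4,2): attacks (3,4) (2,3) (3,0) (2,1)
W attacks (0,1): no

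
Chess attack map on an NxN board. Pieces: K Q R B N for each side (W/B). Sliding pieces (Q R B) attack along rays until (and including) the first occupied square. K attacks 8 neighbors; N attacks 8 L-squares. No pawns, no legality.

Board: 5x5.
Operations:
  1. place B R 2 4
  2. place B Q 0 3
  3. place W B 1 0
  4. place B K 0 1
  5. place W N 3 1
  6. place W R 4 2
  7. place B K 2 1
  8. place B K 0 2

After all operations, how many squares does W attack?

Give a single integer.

Op 1: place BR@(2,4)
Op 2: place BQ@(0,3)
Op 3: place WB@(1,0)
Op 4: place BK@(0,1)
Op 5: place WN@(3,1)
Op 6: place WR@(4,2)
Op 7: place BK@(2,1)
Op 8: place BK@(0,2)
Per-piece attacks for W:
  WB@(1,0): attacks (2,1) (0,1) [ray(1,1) blocked at (2,1); ray(-1,1) blocked at (0,1)]
  WN@(3,1): attacks (4,3) (2,3) (1,2) (1,0)
  WR@(4,2): attacks (4,3) (4,4) (4,1) (4,0) (3,2) (2,2) (1,2) (0,2) [ray(-1,0) blocked at (0,2)]
Union (12 distinct): (0,1) (0,2) (1,0) (1,2) (2,1) (2,2) (2,3) (3,2) (4,0) (4,1) (4,3) (4,4)

Answer: 12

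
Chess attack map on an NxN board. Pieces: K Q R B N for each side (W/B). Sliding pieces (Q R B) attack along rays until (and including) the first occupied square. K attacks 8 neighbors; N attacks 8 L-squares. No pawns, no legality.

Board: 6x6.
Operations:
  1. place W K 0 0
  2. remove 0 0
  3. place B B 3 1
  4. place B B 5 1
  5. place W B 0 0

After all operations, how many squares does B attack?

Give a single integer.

Op 1: place WK@(0,0)
Op 2: remove (0,0)
Op 3: place BB@(3,1)
Op 4: place BB@(5,1)
Op 5: place WB@(0,0)
Per-piece attacks for B:
  BB@(3,1): attacks (4,2) (5,3) (4,0) (2,2) (1,3) (0,4) (2,0)
  BB@(5,1): attacks (4,2) (3,3) (2,4) (1,5) (4,0)
Union (10 distinct): (0,4) (1,3) (1,5) (2,0) (2,2) (2,4) (3,3) (4,0) (4,2) (5,3)

Answer: 10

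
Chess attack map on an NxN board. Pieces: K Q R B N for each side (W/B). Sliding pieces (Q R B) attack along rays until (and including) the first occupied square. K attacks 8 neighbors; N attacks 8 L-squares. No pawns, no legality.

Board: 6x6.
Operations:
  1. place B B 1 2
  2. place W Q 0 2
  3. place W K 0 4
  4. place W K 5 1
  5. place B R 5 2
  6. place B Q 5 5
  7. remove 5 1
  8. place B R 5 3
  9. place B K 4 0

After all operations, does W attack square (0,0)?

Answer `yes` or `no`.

Op 1: place BB@(1,2)
Op 2: place WQ@(0,2)
Op 3: place WK@(0,4)
Op 4: place WK@(5,1)
Op 5: place BR@(5,2)
Op 6: place BQ@(5,5)
Op 7: remove (5,1)
Op 8: place BR@(5,3)
Op 9: place BK@(4,0)
Per-piece attacks for W:
  WQ@(0,2): attacks (0,3) (0,4) (0,1) (0,0) (1,2) (1,3) (2,4) (3,5) (1,1) (2,0) [ray(0,1) blocked at (0,4); ray(1,0) blocked at (1,2)]
  WK@(0,4): attacks (0,5) (0,3) (1,4) (1,5) (1,3)
W attacks (0,0): yes

Answer: yes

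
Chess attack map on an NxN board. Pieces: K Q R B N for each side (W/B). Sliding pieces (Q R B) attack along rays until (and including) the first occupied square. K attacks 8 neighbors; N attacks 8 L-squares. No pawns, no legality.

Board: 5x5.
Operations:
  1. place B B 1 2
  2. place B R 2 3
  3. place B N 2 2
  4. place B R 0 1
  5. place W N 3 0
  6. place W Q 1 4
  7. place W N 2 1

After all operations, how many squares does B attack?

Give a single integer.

Op 1: place BB@(1,2)
Op 2: place BR@(2,3)
Op 3: place BN@(2,2)
Op 4: place BR@(0,1)
Op 5: place WN@(3,0)
Op 6: place WQ@(1,4)
Op 7: place WN@(2,1)
Per-piece attacks for B:
  BR@(0,1): attacks (0,2) (0,3) (0,4) (0,0) (1,1) (2,1) [ray(1,0) blocked at (2,1)]
  BB@(1,2): attacks (2,3) (2,1) (0,3) (0,1) [ray(1,1) blocked at (2,3); ray(1,-1) blocked at (2,1); ray(-1,-1) blocked at (0,1)]
  BN@(2,2): attacks (3,4) (4,3) (1,4) (0,3) (3,0) (4,1) (1,0) (0,1)
  BR@(2,3): attacks (2,4) (2,2) (3,3) (4,3) (1,3) (0,3) [ray(0,-1) blocked at (2,2)]
Union (18 distinct): (0,0) (0,1) (0,2) (0,3) (0,4) (1,0) (1,1) (1,3) (1,4) (2,1) (2,2) (2,3) (2,4) (3,0) (3,3) (3,4) (4,1) (4,3)

Answer: 18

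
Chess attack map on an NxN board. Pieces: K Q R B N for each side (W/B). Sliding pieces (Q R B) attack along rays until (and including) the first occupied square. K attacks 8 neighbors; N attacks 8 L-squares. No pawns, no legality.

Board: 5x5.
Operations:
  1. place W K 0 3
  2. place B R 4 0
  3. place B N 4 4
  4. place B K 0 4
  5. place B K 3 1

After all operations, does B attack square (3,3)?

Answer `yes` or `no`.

Op 1: place WK@(0,3)
Op 2: place BR@(4,0)
Op 3: place BN@(4,4)
Op 4: place BK@(0,4)
Op 5: place BK@(3,1)
Per-piece attacks for B:
  BK@(0,4): attacks (0,3) (1,4) (1,3)
  BK@(3,1): attacks (3,2) (3,0) (4,1) (2,1) (4,2) (4,0) (2,2) (2,0)
  BR@(4,0): attacks (4,1) (4,2) (4,3) (4,4) (3,0) (2,0) (1,0) (0,0) [ray(0,1) blocked at (4,4)]
  BN@(4,4): attacks (3,2) (2,3)
B attacks (3,3): no

Answer: no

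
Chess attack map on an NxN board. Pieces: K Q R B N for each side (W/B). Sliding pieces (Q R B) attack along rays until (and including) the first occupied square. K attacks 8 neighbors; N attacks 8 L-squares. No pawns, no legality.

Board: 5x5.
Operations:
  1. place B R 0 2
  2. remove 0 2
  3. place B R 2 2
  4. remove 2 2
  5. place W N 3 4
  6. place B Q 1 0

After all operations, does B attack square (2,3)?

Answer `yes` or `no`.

Op 1: place BR@(0,2)
Op 2: remove (0,2)
Op 3: place BR@(2,2)
Op 4: remove (2,2)
Op 5: place WN@(3,4)
Op 6: place BQ@(1,0)
Per-piece attacks for B:
  BQ@(1,0): attacks (1,1) (1,2) (1,3) (1,4) (2,0) (3,0) (4,0) (0,0) (2,1) (3,2) (4,3) (0,1)
B attacks (2,3): no

Answer: no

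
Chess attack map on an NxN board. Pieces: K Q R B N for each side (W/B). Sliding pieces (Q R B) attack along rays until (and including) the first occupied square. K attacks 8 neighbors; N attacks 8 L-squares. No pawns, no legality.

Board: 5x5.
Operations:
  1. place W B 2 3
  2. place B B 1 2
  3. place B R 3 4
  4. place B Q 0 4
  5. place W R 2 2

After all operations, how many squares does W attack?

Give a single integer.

Op 1: place WB@(2,3)
Op 2: place BB@(1,2)
Op 3: place BR@(3,4)
Op 4: place BQ@(0,4)
Op 5: place WR@(2,2)
Per-piece attacks for W:
  WR@(2,2): attacks (2,3) (2,1) (2,0) (3,2) (4,2) (1,2) [ray(0,1) blocked at (2,3); ray(-1,0) blocked at (1,2)]
  WB@(2,3): attacks (3,4) (3,2) (4,1) (1,4) (1,2) [ray(1,1) blocked at (3,4); ray(-1,-1) blocked at (1,2)]
Union (9 distinct): (1,2) (1,4) (2,0) (2,1) (2,3) (3,2) (3,4) (4,1) (4,2)

Answer: 9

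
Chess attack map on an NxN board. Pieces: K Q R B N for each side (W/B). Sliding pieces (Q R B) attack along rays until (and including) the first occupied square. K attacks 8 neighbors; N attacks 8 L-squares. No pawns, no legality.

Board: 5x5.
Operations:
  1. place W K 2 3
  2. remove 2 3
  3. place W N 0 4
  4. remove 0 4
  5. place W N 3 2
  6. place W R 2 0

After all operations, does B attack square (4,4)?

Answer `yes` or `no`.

Op 1: place WK@(2,3)
Op 2: remove (2,3)
Op 3: place WN@(0,4)
Op 4: remove (0,4)
Op 5: place WN@(3,2)
Op 6: place WR@(2,0)
Per-piece attacks for B:
B attacks (4,4): no

Answer: no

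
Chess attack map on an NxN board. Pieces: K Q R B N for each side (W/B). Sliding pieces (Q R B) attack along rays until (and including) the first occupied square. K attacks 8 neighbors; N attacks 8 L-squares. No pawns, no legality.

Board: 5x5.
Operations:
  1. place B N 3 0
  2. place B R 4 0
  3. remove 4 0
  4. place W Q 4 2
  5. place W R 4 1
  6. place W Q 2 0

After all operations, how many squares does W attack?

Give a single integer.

Op 1: place BN@(3,0)
Op 2: place BR@(4,0)
Op 3: remove (4,0)
Op 4: place WQ@(4,2)
Op 5: place WR@(4,1)
Op 6: place WQ@(2,0)
Per-piece attacks for W:
  WQ@(2,0): attacks (2,1) (2,2) (2,3) (2,4) (3,0) (1,0) (0,0) (3,1) (4,2) (1,1) (0,2) [ray(1,0) blocked at (3,0); ray(1,1) blocked at (4,2)]
  WR@(4,1): attacks (4,2) (4,0) (3,1) (2,1) (1,1) (0,1) [ray(0,1) blocked at (4,2)]
  WQ@(4,2): attacks (4,3) (4,4) (4,1) (3,2) (2,2) (1,2) (0,2) (3,3) (2,4) (3,1) (2,0) [ray(0,-1) blocked at (4,1); ray(-1,-1) blocked at (2,0)]
Union (20 distinct): (0,0) (0,1) (0,2) (1,0) (1,1) (1,2) (2,0) (2,1) (2,2) (2,3) (2,4) (3,0) (3,1) (3,2) (3,3) (4,0) (4,1) (4,2) (4,3) (4,4)

Answer: 20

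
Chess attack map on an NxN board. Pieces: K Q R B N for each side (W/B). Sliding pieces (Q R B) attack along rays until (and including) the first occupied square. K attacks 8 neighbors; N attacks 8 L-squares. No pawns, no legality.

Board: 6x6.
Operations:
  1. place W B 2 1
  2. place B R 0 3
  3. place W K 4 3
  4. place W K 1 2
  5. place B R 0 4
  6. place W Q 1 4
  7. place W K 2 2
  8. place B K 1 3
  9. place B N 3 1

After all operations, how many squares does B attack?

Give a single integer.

Op 1: place WB@(2,1)
Op 2: place BR@(0,3)
Op 3: place WK@(4,3)
Op 4: place WK@(1,2)
Op 5: place BR@(0,4)
Op 6: place WQ@(1,4)
Op 7: place WK@(2,2)
Op 8: place BK@(1,3)
Op 9: place BN@(3,1)
Per-piece attacks for B:
  BR@(0,3): attacks (0,4) (0,2) (0,1) (0,0) (1,3) [ray(0,1) blocked at (0,4); ray(1,0) blocked at (1,3)]
  BR@(0,4): attacks (0,5) (0,3) (1,4) [ray(0,-1) blocked at (0,3); ray(1,0) blocked at (1,4)]
  BK@(1,3): attacks (1,4) (1,2) (2,3) (0,3) (2,4) (2,2) (0,4) (0,2)
  BN@(3,1): attacks (4,3) (5,2) (2,3) (1,2) (5,0) (1,0)
Union (16 distinct): (0,0) (0,1) (0,2) (0,3) (0,4) (0,5) (1,0) (1,2) (1,3) (1,4) (2,2) (2,3) (2,4) (4,3) (5,0) (5,2)

Answer: 16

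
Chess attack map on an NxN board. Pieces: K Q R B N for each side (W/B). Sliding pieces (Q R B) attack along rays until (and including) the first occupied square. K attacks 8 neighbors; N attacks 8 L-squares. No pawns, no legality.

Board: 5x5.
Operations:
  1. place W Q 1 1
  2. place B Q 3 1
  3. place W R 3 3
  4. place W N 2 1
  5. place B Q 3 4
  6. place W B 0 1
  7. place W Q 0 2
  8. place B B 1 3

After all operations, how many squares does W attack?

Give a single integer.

Op 1: place WQ@(1,1)
Op 2: place BQ@(3,1)
Op 3: place WR@(3,3)
Op 4: place WN@(2,1)
Op 5: place BQ@(3,4)
Op 6: place WB@(0,1)
Op 7: place WQ@(0,2)
Op 8: place BB@(1,3)
Per-piece attacks for W:
  WB@(0,1): attacks (1,2) (2,3) (3,4) (1,0) [ray(1,1) blocked at (3,4)]
  WQ@(0,2): attacks (0,3) (0,4) (0,1) (1,2) (2,2) (3,2) (4,2) (1,3) (1,1) [ray(0,-1) blocked at (0,1); ray(1,1) blocked at (1,3); ray(1,-1) blocked at (1,1)]
  WQ@(1,1): attacks (1,2) (1,3) (1,0) (2,1) (0,1) (2,2) (3,3) (2,0) (0,2) (0,0) [ray(0,1) blocked at (1,3); ray(1,0) blocked at (2,1); ray(-1,0) blocked at (0,1); ray(1,1) blocked at (3,3); ray(-1,1) blocked at (0,2)]
  WN@(2,1): attacks (3,3) (4,2) (1,3) (0,2) (4,0) (0,0)
  WR@(3,3): attacks (3,4) (3,2) (3,1) (4,3) (2,3) (1,3) [ray(0,1) blocked at (3,4); ray(0,-1) blocked at (3,1); ray(-1,0) blocked at (1,3)]
Union (20 distinct): (0,0) (0,1) (0,2) (0,3) (0,4) (1,0) (1,1) (1,2) (1,3) (2,0) (2,1) (2,2) (2,3) (3,1) (3,2) (3,3) (3,4) (4,0) (4,2) (4,3)

Answer: 20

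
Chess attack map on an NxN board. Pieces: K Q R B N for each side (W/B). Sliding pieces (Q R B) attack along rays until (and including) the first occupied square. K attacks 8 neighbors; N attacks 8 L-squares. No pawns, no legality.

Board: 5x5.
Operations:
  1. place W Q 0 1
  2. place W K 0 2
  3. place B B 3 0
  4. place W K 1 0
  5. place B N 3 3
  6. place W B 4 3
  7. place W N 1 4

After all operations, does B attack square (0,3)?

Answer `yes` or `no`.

Op 1: place WQ@(0,1)
Op 2: place WK@(0,2)
Op 3: place BB@(3,0)
Op 4: place WK@(1,0)
Op 5: place BN@(3,3)
Op 6: place WB@(4,3)
Op 7: place WN@(1,4)
Per-piece attacks for B:
  BB@(3,0): attacks (4,1) (2,1) (1,2) (0,3)
  BN@(3,3): attacks (1,4) (4,1) (2,1) (1,2)
B attacks (0,3): yes

Answer: yes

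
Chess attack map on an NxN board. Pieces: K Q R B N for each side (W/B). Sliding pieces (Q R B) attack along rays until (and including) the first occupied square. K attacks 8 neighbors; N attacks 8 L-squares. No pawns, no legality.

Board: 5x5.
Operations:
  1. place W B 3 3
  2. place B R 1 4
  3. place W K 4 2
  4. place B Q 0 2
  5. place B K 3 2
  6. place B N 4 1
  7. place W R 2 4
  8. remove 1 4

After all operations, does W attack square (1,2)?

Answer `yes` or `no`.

Op 1: place WB@(3,3)
Op 2: place BR@(1,4)
Op 3: place WK@(4,2)
Op 4: place BQ@(0,2)
Op 5: place BK@(3,2)
Op 6: place BN@(4,1)
Op 7: place WR@(2,4)
Op 8: remove (1,4)
Per-piece attacks for W:
  WR@(2,4): attacks (2,3) (2,2) (2,1) (2,0) (3,4) (4,4) (1,4) (0,4)
  WB@(3,3): attacks (4,4) (4,2) (2,4) (2,2) (1,1) (0,0) [ray(1,-1) blocked at (4,2); ray(-1,1) blocked at (2,4)]
  WK@(4,2): attacks (4,3) (4,1) (3,2) (3,3) (3,1)
W attacks (1,2): no

Answer: no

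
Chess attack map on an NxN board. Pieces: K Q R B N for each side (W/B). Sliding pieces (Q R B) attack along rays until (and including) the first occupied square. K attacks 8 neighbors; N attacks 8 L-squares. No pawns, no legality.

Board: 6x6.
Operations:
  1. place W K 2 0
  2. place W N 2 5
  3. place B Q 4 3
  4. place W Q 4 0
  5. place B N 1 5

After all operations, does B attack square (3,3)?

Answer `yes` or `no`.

Op 1: place WK@(2,0)
Op 2: place WN@(2,5)
Op 3: place BQ@(4,3)
Op 4: place WQ@(4,0)
Op 5: place BN@(1,5)
Per-piece attacks for B:
  BN@(1,5): attacks (2,3) (3,4) (0,3)
  BQ@(4,3): attacks (4,4) (4,5) (4,2) (4,1) (4,0) (5,3) (3,3) (2,3) (1,3) (0,3) (5,4) (5,2) (3,4) (2,5) (3,2) (2,1) (1,0) [ray(0,-1) blocked at (4,0); ray(-1,1) blocked at (2,5)]
B attacks (3,3): yes

Answer: yes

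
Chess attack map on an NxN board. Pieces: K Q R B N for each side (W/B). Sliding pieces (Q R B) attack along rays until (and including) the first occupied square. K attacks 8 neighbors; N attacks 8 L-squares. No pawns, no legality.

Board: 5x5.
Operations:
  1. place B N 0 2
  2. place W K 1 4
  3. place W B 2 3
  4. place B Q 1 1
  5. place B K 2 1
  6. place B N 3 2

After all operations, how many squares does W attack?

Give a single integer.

Answer: 10

Derivation:
Op 1: place BN@(0,2)
Op 2: place WK@(1,4)
Op 3: place WB@(2,3)
Op 4: place BQ@(1,1)
Op 5: place BK@(2,1)
Op 6: place BN@(3,2)
Per-piece attacks for W:
  WK@(1,4): attacks (1,3) (2,4) (0,4) (2,3) (0,3)
  WB@(2,3): attacks (3,4) (3,2) (1,4) (1,2) (0,1) [ray(1,-1) blocked at (3,2); ray(-1,1) blocked at (1,4)]
Union (10 distinct): (0,1) (0,3) (0,4) (1,2) (1,3) (1,4) (2,3) (2,4) (3,2) (3,4)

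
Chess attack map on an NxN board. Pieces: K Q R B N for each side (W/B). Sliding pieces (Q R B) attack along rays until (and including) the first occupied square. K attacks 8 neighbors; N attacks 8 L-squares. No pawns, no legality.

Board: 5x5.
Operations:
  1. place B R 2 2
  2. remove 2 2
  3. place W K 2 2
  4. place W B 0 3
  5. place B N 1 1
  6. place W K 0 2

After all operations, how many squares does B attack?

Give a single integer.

Answer: 4

Derivation:
Op 1: place BR@(2,2)
Op 2: remove (2,2)
Op 3: place WK@(2,2)
Op 4: place WB@(0,3)
Op 5: place BN@(1,1)
Op 6: place WK@(0,2)
Per-piece attacks for B:
  BN@(1,1): attacks (2,3) (3,2) (0,3) (3,0)
Union (4 distinct): (0,3) (2,3) (3,0) (3,2)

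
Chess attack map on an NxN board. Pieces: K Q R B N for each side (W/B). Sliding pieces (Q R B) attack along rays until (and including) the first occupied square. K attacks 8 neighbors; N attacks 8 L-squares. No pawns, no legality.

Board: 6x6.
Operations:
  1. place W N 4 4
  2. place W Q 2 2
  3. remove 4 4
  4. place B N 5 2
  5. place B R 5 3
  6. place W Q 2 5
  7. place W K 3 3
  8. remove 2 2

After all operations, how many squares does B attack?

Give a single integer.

Op 1: place WN@(4,4)
Op 2: place WQ@(2,2)
Op 3: remove (4,4)
Op 4: place BN@(5,2)
Op 5: place BR@(5,3)
Op 6: place WQ@(2,5)
Op 7: place WK@(3,3)
Op 8: remove (2,2)
Per-piece attacks for B:
  BN@(5,2): attacks (4,4) (3,3) (4,0) (3,1)
  BR@(5,3): attacks (5,4) (5,5) (5,2) (4,3) (3,3) [ray(0,-1) blocked at (5,2); ray(-1,0) blocked at (3,3)]
Union (8 distinct): (3,1) (3,3) (4,0) (4,3) (4,4) (5,2) (5,4) (5,5)

Answer: 8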